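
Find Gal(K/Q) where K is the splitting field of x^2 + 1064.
Gal(K/Q) = Z/2Z (cyclic of order 2)

x^2 + 1064 is irreducible over Q since -1064 is not a rational square. The splitting field Q(sqrt(-1064)) has degree 2 over Q, and its unique nontrivial automorphism is sqrt(-1064) ↦ -sqrt(-1064). Hence Gal(Q(sqrt(-1064))/Q) = Z/2Z.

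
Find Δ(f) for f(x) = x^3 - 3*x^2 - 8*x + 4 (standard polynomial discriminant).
Δ = 4352

For x^3 + a x^2 + b x + c the discriminant is Δ = 18 a b c - 4 a^3 c + a^2 b^2 - 4 b^3 - 27 c^2.
Plug a = -3, b = -8, c = 4:
  18*(-3)*(-8)*(4) - 4*(-3)^3*(4) + (-3)^2*(-8)^2 - 4*(-8)^3 - 27*(4)^2
  = 1728 + (432) + 576 + (2048) + (-432)
  = 4352.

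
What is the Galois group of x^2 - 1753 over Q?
Gal(K/Q) = Z/2Z (cyclic of order 2)

x^2 - 1753 is irreducible over Q since 1753 is not a rational square. The splitting field Q(sqrt(1753)) has degree 2 over Q, and its unique nontrivial automorphism is sqrt(1753) ↦ -sqrt(1753). Hence Gal(Q(sqrt(1753))/Q) = Z/2Z.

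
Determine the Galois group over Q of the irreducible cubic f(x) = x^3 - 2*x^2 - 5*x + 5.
Gal(K/Q) = S_3 (symmetric group of order 6)

Compute the discriminant of x^3 + (-2)*x^2 + (-5)*x + (5): Δ = 985. Since Δ is not a rational square, the Galois group is not contained in A_3; it must be the full S_3 (irreducibility of the cubic rules out anything smaller).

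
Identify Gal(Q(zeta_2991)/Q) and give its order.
|Gal(Q(zeta_2991)/Q)| = phi(2991) = 1992; group ≅ (Z/2991Z)^* ≅ Z/2Z × Z/996Z

The n-th cyclotomic polynomial Φ_2991(x) is the minimal polynomial of zeta_2991 over Q and has degree phi(2991) = 1992. So Q(zeta_2991) is a degree-1992 Galois extension with Galois group (Z/2991Z)^*. By CRT, (Z/2991Z)^* ≅ (Z/3Z)^* × (Z/997Z)^*. Each prime-power unit group is (Z/3Z)^* ≅ Z/2Z; (Z/997Z)^* ≅ Z/996Z. Hence Gal(Q(zeta_2991)/Q) ≅ Z/2Z × Z/996Z.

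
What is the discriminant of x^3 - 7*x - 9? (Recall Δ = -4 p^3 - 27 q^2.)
Δ = -815

For a depressed cubic x^3 + p x + q the discriminant is Δ = -4 p^3 - 27 q^2 = -4*(-7)^3 - 27*(-9)^2 = 1372 - 2187 = -815.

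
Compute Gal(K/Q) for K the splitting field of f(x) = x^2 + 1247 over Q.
Gal(K/Q) = Z/2Z (cyclic of order 2)

x^2 + 1247 is irreducible over Q since -1247 is not a rational square. The splitting field Q(sqrt(-1247)) has degree 2 over Q, and its unique nontrivial automorphism is sqrt(-1247) ↦ -sqrt(-1247). Hence Gal(Q(sqrt(-1247))/Q) = Z/2Z.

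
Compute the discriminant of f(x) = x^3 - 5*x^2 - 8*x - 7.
Δ = -6215

For x^3 + a x^2 + b x + c the discriminant is Δ = 18 a b c - 4 a^3 c + a^2 b^2 - 4 b^3 - 27 c^2.
Plug a = -5, b = -8, c = -7:
  18*(-5)*(-8)*(-7) - 4*(-5)^3*(-7) + (-5)^2*(-8)^2 - 4*(-8)^3 - 27*(-7)^2
  = -5040 + (-3500) + 1600 + (2048) + (-1323)
  = -6215.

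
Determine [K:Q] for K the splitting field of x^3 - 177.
[K:Q] = 6

x^3 - 177 has one real root r = 177^(1/3) and two complex roots r*zeta_3, r*zeta_3^2 where zeta_3 = e^(2*pi*i/3). The splitting field is Q(r, zeta_3). [Q(r):Q] = 3 and [Q(zeta_3):Q] = 2 with gcd = 1, so [Q(r, zeta_3):Q] = 3 * 2 = 6.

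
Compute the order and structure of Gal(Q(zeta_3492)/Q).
|Gal(Q(zeta_3492)/Q)| = phi(3492) = 1152; group ≅ (Z/3492Z)^* ≅ Z/2Z × Z/6Z × Z/96Z

The n-th cyclotomic polynomial Φ_3492(x) is the minimal polynomial of zeta_3492 over Q and has degree phi(3492) = 1152. So Q(zeta_3492) is a degree-1152 Galois extension with Galois group (Z/3492Z)^*. By CRT, (Z/3492Z)^* ≅ (Z/4Z)^* × (Z/9Z)^* × (Z/97Z)^*. Each prime-power unit group is (Z/4Z)^* ≅ Z/2Z; (Z/9Z)^* ≅ Z/6Z; (Z/97Z)^* ≅ Z/96Z. Hence Gal(Q(zeta_3492)/Q) ≅ Z/2Z × Z/6Z × Z/96Z.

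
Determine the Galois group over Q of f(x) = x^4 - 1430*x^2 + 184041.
Gal(K/Q) = Z/2Z (cyclic of order 2)

f factors as (x^2 - 1287)(x^2 - 143), so the splitting field is K = Q(sqrt(1287), sqrt(143)). The squarefree part of 1287 is 143 and the squarefree part of 143 is also 143, so sqrt(1287) and sqrt(143) are both rational multiples of sqrt(143). Hence Q(sqrt(1287)) = Q(sqrt(143)) = Q(sqrt(143)), and the splitting field collapses to a single degree-2 extension with Galois group Z/2Z.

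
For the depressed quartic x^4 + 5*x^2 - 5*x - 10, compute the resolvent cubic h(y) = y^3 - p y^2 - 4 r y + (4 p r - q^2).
h(y) = y^3 - 5*y^2 + 40*y - 225

Identify coefficients: p = 5, q = -5, r = -10.
Plug into h(y) = y^3 - p y^2 - 4 r y + (4 p r - q^2):
  h(y) = y^3 - (5) y^2 - 4*(-10) y + (4*(5)*(-10) - (-5)^2)
       = y^3 + (-5) y^2 + (40) y + (-225).
Simplifying: h(y) = y^3 - 5*y^2 + 40*y - 225.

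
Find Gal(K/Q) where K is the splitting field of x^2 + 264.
Gal(K/Q) = Z/2Z (cyclic of order 2)

x^2 + 264 is irreducible over Q since -264 is not a rational square. The splitting field Q(sqrt(-264)) has degree 2 over Q, and its unique nontrivial automorphism is sqrt(-264) ↦ -sqrt(-264). Hence Gal(Q(sqrt(-264))/Q) = Z/2Z.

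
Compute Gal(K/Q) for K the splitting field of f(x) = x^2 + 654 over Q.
Gal(K/Q) = Z/2Z (cyclic of order 2)

x^2 + 654 is irreducible over Q since -654 is not a rational square. The splitting field Q(sqrt(-654)) has degree 2 over Q, and its unique nontrivial automorphism is sqrt(-654) ↦ -sqrt(-654). Hence Gal(Q(sqrt(-654))/Q) = Z/2Z.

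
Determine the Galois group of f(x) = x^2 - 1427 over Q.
Gal(K/Q) = Z/2Z (cyclic of order 2)

x^2 - 1427 is irreducible over Q since 1427 is not a rational square. The splitting field Q(sqrt(1427)) has degree 2 over Q, and its unique nontrivial automorphism is sqrt(1427) ↦ -sqrt(1427). Hence Gal(Q(sqrt(1427))/Q) = Z/2Z.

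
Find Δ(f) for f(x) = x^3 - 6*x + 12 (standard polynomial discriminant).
Δ = -3024

For a depressed cubic x^3 + p x + q the discriminant is Δ = -4 p^3 - 27 q^2 = -4*(-6)^3 - 27*(12)^2 = 864 - 3888 = -3024.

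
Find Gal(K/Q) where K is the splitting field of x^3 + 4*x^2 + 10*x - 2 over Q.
Gal(K/Q) = S_3 (symmetric group of order 6)

Compute the discriminant of x^3 + (4)*x^2 + (10)*x + (-2): Δ = -3436. Since Δ is not a rational square, the Galois group is not contained in A_3; it must be the full S_3 (irreducibility of the cubic rules out anything smaller).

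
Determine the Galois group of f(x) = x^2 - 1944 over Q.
Gal(K/Q) = Z/2Z (cyclic of order 2)

x^2 - 1944 is irreducible over Q since 1944 is not a rational square. The splitting field Q(sqrt(1944)) has degree 2 over Q, and its unique nontrivial automorphism is sqrt(1944) ↦ -sqrt(1944). Hence Gal(Q(sqrt(1944))/Q) = Z/2Z.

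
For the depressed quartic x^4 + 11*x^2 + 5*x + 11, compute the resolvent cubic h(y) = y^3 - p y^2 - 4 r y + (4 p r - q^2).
h(y) = y^3 - 11*y^2 - 44*y + 459

Identify coefficients: p = 11, q = 5, r = 11.
Plug into h(y) = y^3 - p y^2 - 4 r y + (4 p r - q^2):
  h(y) = y^3 - (11) y^2 - 4*(11) y + (4*(11)*(11) - (5)^2)
       = y^3 + (-11) y^2 + (-44) y + (459).
Simplifying: h(y) = y^3 - 11*y^2 - 44*y + 459.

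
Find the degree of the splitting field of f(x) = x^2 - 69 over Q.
[K:Q] = 2

The polynomial x^2 - 69 is irreducible over Q since 69 is not a perfect square. Its splitting field is Q(sqrt(69)), which has degree 2 over Q.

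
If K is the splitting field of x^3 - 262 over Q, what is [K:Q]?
[K:Q] = 6

x^3 - 262 has one real root r = 262^(1/3) and two complex roots r*zeta_3, r*zeta_3^2 where zeta_3 = e^(2*pi*i/3). The splitting field is Q(r, zeta_3). [Q(r):Q] = 3 and [Q(zeta_3):Q] = 2 with gcd = 1, so [Q(r, zeta_3):Q] = 3 * 2 = 6.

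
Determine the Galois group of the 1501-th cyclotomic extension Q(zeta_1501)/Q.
|Gal(Q(zeta_1501)/Q)| = phi(1501) = 1404; group ≅ (Z/1501Z)^* ≅ Z/18Z × Z/78Z

The n-th cyclotomic polynomial Φ_1501(x) is the minimal polynomial of zeta_1501 over Q and has degree phi(1501) = 1404. So Q(zeta_1501) is a degree-1404 Galois extension with Galois group (Z/1501Z)^*. By CRT, (Z/1501Z)^* ≅ (Z/19Z)^* × (Z/79Z)^*. Each prime-power unit group is (Z/19Z)^* ≅ Z/18Z; (Z/79Z)^* ≅ Z/78Z. Hence Gal(Q(zeta_1501)/Q) ≅ Z/18Z × Z/78Z.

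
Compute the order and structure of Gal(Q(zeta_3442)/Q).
|Gal(Q(zeta_3442)/Q)| = phi(3442) = 1720; group ≅ (Z/3442Z)^* ≅ Z/1720Z

The n-th cyclotomic polynomial Φ_3442(x) is the minimal polynomial of zeta_3442 over Q and has degree phi(3442) = 1720. So Q(zeta_3442) is a degree-1720 Galois extension with Galois group (Z/3442Z)^*. By CRT, (Z/3442Z)^* ≅ (Z/2Z)^* × (Z/1721Z)^*. Each prime-power unit group is (Z/2Z)^* ≅ trivial group (order 1); (Z/1721Z)^* ≅ Z/1720Z. Hence Gal(Q(zeta_3442)/Q) ≅ Z/1720Z.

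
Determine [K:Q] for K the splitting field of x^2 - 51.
[K:Q] = 2

The polynomial x^2 - 51 is irreducible over Q since 51 is not a perfect square. Its splitting field is Q(sqrt(51)), which has degree 2 over Q.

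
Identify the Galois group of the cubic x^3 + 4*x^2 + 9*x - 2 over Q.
Gal(K/Q) = S_3 (symmetric group of order 6)

Compute the discriminant of x^3 + (4)*x^2 + (9)*x + (-2): Δ = -2512. Since Δ is not a rational square, the Galois group is not contained in A_3; it must be the full S_3 (irreducibility of the cubic rules out anything smaller).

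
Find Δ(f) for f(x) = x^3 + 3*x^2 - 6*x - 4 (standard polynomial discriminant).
Δ = 2484

For x^3 + a x^2 + b x + c the discriminant is Δ = 18 a b c - 4 a^3 c + a^2 b^2 - 4 b^3 - 27 c^2.
Plug a = 3, b = -6, c = -4:
  18*(3)*(-6)*(-4) - 4*(3)^3*(-4) + (3)^2*(-6)^2 - 4*(-6)^3 - 27*(-4)^2
  = 1296 + (432) + 324 + (864) + (-432)
  = 2484.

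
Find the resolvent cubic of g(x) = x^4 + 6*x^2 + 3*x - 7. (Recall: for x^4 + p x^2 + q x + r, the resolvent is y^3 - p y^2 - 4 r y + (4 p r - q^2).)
h(y) = y^3 - 6*y^2 + 28*y - 177

Identify coefficients: p = 6, q = 3, r = -7.
Plug into h(y) = y^3 - p y^2 - 4 r y + (4 p r - q^2):
  h(y) = y^3 - (6) y^2 - 4*(-7) y + (4*(6)*(-7) - (3)^2)
       = y^3 + (-6) y^2 + (28) y + (-177).
Simplifying: h(y) = y^3 - 6*y^2 + 28*y - 177.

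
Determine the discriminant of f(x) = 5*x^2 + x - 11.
Δ = 221

For a quadratic a x^2 + b x + c the discriminant is Δ = b^2 - 4ac = (1)^2 - 4*(5)*(-11) = 1 - (-220) = 221.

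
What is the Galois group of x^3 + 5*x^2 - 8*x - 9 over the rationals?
Gal(K/Q) = S_3 (symmetric group of order 6)

Compute the discriminant of x^3 + (5)*x^2 + (-8)*x + (-9): Δ = 12441. Since Δ is not a rational square, the Galois group is not contained in A_3; it must be the full S_3 (irreducibility of the cubic rules out anything smaller).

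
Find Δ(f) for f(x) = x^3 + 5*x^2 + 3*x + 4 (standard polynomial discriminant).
Δ = -1235

For x^3 + a x^2 + b x + c the discriminant is Δ = 18 a b c - 4 a^3 c + a^2 b^2 - 4 b^3 - 27 c^2.
Plug a = 5, b = 3, c = 4:
  18*(5)*(3)*(4) - 4*(5)^3*(4) + (5)^2*(3)^2 - 4*(3)^3 - 27*(4)^2
  = 1080 + (-2000) + 225 + (-108) + (-432)
  = -1235.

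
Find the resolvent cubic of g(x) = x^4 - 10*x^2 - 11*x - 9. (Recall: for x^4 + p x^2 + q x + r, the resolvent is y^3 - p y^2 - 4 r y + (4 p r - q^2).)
h(y) = y^3 + 10*y^2 + 36*y + 239

Identify coefficients: p = -10, q = -11, r = -9.
Plug into h(y) = y^3 - p y^2 - 4 r y + (4 p r - q^2):
  h(y) = y^3 - (-10) y^2 - 4*(-9) y + (4*(-10)*(-9) - (-11)^2)
       = y^3 + (10) y^2 + (36) y + (239).
Simplifying: h(y) = y^3 + 10*y^2 + 36*y + 239.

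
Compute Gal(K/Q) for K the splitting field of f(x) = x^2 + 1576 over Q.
Gal(K/Q) = Z/2Z (cyclic of order 2)

x^2 + 1576 is irreducible over Q since -1576 is not a rational square. The splitting field Q(sqrt(-1576)) has degree 2 over Q, and its unique nontrivial automorphism is sqrt(-1576) ↦ -sqrt(-1576). Hence Gal(Q(sqrt(-1576))/Q) = Z/2Z.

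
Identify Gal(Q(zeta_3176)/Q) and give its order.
|Gal(Q(zeta_3176)/Q)| = phi(3176) = 1584; group ≅ (Z/3176Z)^* ≅ Z/2Z × Z/2Z × Z/396Z

The n-th cyclotomic polynomial Φ_3176(x) is the minimal polynomial of zeta_3176 over Q and has degree phi(3176) = 1584. So Q(zeta_3176) is a degree-1584 Galois extension with Galois group (Z/3176Z)^*. By CRT, (Z/3176Z)^* ≅ (Z/8Z)^* × (Z/397Z)^*. Each prime-power unit group is (Z/8Z)^* ≅ Z/2Z × Z/2Z; (Z/397Z)^* ≅ Z/396Z. Hence Gal(Q(zeta_3176)/Q) ≅ Z/2Z × Z/2Z × Z/396Z.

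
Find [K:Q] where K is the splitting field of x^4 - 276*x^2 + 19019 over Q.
[K:Q] = 4

f factors as (x^2 - 133)(x^2 - 143); the splitting field is K = Q(sqrt(133), sqrt(143)). Since 133, 143, and 19019 are all non-squares in Q, the three subfields Q(sqrt(133)), Q(sqrt(143)), Q(sqrt(19019)) are distinct degree-2 extensions, so [K:Q] = 4 (Klein four Galois group).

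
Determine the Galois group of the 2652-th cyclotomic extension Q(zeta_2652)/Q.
|Gal(Q(zeta_2652)/Q)| = phi(2652) = 768; group ≅ (Z/2652Z)^* ≅ Z/2Z × Z/2Z × Z/12Z × Z/16Z

The n-th cyclotomic polynomial Φ_2652(x) is the minimal polynomial of zeta_2652 over Q and has degree phi(2652) = 768. So Q(zeta_2652) is a degree-768 Galois extension with Galois group (Z/2652Z)^*. By CRT, (Z/2652Z)^* ≅ (Z/4Z)^* × (Z/3Z)^* × (Z/13Z)^* × (Z/17Z)^*. Each prime-power unit group is (Z/4Z)^* ≅ Z/2Z; (Z/3Z)^* ≅ Z/2Z; (Z/13Z)^* ≅ Z/12Z; (Z/17Z)^* ≅ Z/16Z. Hence Gal(Q(zeta_2652)/Q) ≅ Z/2Z × Z/2Z × Z/12Z × Z/16Z.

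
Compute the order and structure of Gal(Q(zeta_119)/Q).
|Gal(Q(zeta_119)/Q)| = phi(119) = 96; group ≅ (Z/119Z)^* ≅ Z/6Z × Z/16Z

The n-th cyclotomic polynomial Φ_119(x) is the minimal polynomial of zeta_119 over Q and has degree phi(119) = 96. So Q(zeta_119) is a degree-96 Galois extension with Galois group (Z/119Z)^*. By CRT, (Z/119Z)^* ≅ (Z/7Z)^* × (Z/17Z)^*. Each prime-power unit group is (Z/7Z)^* ≅ Z/6Z; (Z/17Z)^* ≅ Z/16Z. Hence Gal(Q(zeta_119)/Q) ≅ Z/6Z × Z/16Z.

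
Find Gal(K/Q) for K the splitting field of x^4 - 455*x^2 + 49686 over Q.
Gal(K/Q) = V_4 (Klein four-group, Z/2Z × Z/2Z)

f factors as (x^2 - 273)(x^2 - 182), so the splitting field is K = Q(sqrt(273), sqrt(182)). The elements 273, 182, 49686 are all non-squares in Q, so sqrt(273) and sqrt(182) generate independent quadratic extensions. Thus [K:Q] = 4 and Gal(K/Q) is generated by the two order-2 automorphisms sqrt(273) ↦ -sqrt(273) and sqrt(182) ↦ -sqrt(182), giving V_4.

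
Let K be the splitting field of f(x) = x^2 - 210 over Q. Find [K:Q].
[K:Q] = 2

The polynomial x^2 - 210 is irreducible over Q since 210 is not a perfect square. Its splitting field is Q(sqrt(210)), which has degree 2 over Q.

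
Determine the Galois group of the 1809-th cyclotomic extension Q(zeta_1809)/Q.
|Gal(Q(zeta_1809)/Q)| = phi(1809) = 1188; group ≅ (Z/1809Z)^* ≅ Z/18Z × Z/66Z

The n-th cyclotomic polynomial Φ_1809(x) is the minimal polynomial of zeta_1809 over Q and has degree phi(1809) = 1188. So Q(zeta_1809) is a degree-1188 Galois extension with Galois group (Z/1809Z)^*. By CRT, (Z/1809Z)^* ≅ (Z/27Z)^* × (Z/67Z)^*. Each prime-power unit group is (Z/27Z)^* ≅ Z/18Z; (Z/67Z)^* ≅ Z/66Z. Hence Gal(Q(zeta_1809)/Q) ≅ Z/18Z × Z/66Z.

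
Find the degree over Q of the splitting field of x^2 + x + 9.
[K:Q] = 2

The discriminant of x^2 + (1)*x + (9) is b^2 - 4c = 1 - (36) = -35. Since -35 is not a perfect square in Q, the polynomial is irreducible over Q. Its two roots generate a degree-2 extension, so [K:Q] = 2.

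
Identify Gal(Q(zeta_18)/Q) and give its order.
|Gal(Q(zeta_18)/Q)| = phi(18) = 6; group ≅ (Z/18Z)^* ≅ Z/6Z

The n-th cyclotomic polynomial Φ_18(x) is the minimal polynomial of zeta_18 over Q and has degree phi(18) = 6. So Q(zeta_18) is a degree-6 Galois extension with Galois group (Z/18Z)^*. By CRT, (Z/18Z)^* ≅ (Z/2Z)^* × (Z/9Z)^*. Each prime-power unit group is (Z/2Z)^* ≅ trivial group (order 1); (Z/9Z)^* ≅ Z/6Z. Hence Gal(Q(zeta_18)/Q) ≅ Z/6Z.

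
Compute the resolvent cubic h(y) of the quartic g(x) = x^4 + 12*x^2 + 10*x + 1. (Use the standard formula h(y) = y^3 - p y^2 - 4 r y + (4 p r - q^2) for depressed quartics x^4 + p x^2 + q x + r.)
h(y) = y^3 - 12*y^2 - 4*y - 52

Identify coefficients: p = 12, q = 10, r = 1.
Plug into h(y) = y^3 - p y^2 - 4 r y + (4 p r - q^2):
  h(y) = y^3 - (12) y^2 - 4*(1) y + (4*(12)*(1) - (10)^2)
       = y^3 + (-12) y^2 + (-4) y + (-52).
Simplifying: h(y) = y^3 - 12*y^2 - 4*y - 52.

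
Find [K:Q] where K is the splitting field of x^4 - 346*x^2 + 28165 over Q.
[K:Q] = 4

f factors as (x^2 - 215)(x^2 - 131); the splitting field is K = Q(sqrt(215), sqrt(131)). Since 215, 131, and 28165 are all non-squares in Q, the three subfields Q(sqrt(215)), Q(sqrt(131)), Q(sqrt(28165)) are distinct degree-2 extensions, so [K:Q] = 4 (Klein four Galois group).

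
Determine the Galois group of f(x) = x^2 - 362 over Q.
Gal(K/Q) = Z/2Z (cyclic of order 2)

x^2 - 362 is irreducible over Q since 362 is not a rational square. The splitting field Q(sqrt(362)) has degree 2 over Q, and its unique nontrivial automorphism is sqrt(362) ↦ -sqrt(362). Hence Gal(Q(sqrt(362))/Q) = Z/2Z.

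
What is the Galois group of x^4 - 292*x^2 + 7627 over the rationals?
Gal(K/Q) = V_4 (Klein four-group, Z/2Z × Z/2Z)

f factors as (x^2 - 263)(x^2 - 29), so the splitting field is K = Q(sqrt(263), sqrt(29)). The elements 263, 29, 7627 are all non-squares in Q, so sqrt(263) and sqrt(29) generate independent quadratic extensions. Thus [K:Q] = 4 and Gal(K/Q) is generated by the two order-2 automorphisms sqrt(263) ↦ -sqrt(263) and sqrt(29) ↦ -sqrt(29), giving V_4.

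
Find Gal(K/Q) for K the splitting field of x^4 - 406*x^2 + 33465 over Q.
Gal(K/Q) = V_4 (Klein four-group, Z/2Z × Z/2Z)

f factors as (x^2 - 115)(x^2 - 291), so the splitting field is K = Q(sqrt(115), sqrt(291)). The elements 115, 291, 33465 are all non-squares in Q, so sqrt(115) and sqrt(291) generate independent quadratic extensions. Thus [K:Q] = 4 and Gal(K/Q) is generated by the two order-2 automorphisms sqrt(115) ↦ -sqrt(115) and sqrt(291) ↦ -sqrt(291), giving V_4.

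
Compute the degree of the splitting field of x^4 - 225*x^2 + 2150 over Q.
[K:Q] = 4

f factors as (x^2 - 215)(x^2 - 10); the splitting field is K = Q(sqrt(215), sqrt(10)). Since 215, 10, and 2150 are all non-squares in Q, the three subfields Q(sqrt(215)), Q(sqrt(10)), Q(sqrt(2150)) are distinct degree-2 extensions, so [K:Q] = 4 (Klein four Galois group).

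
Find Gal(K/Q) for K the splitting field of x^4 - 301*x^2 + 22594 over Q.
Gal(K/Q) = V_4 (Klein four-group, Z/2Z × Z/2Z)

f factors as (x^2 - 143)(x^2 - 158), so the splitting field is K = Q(sqrt(143), sqrt(158)). The elements 143, 158, 22594 are all non-squares in Q, so sqrt(143) and sqrt(158) generate independent quadratic extensions. Thus [K:Q] = 4 and Gal(K/Q) is generated by the two order-2 automorphisms sqrt(143) ↦ -sqrt(143) and sqrt(158) ↦ -sqrt(158), giving V_4.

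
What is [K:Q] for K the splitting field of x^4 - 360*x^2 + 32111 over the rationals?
[K:Q] = 4

f factors as (x^2 - 163)(x^2 - 197); the splitting field is K = Q(sqrt(163), sqrt(197)). Since 163, 197, and 32111 are all non-squares in Q, the three subfields Q(sqrt(163)), Q(sqrt(197)), Q(sqrt(32111)) are distinct degree-2 extensions, so [K:Q] = 4 (Klein four Galois group).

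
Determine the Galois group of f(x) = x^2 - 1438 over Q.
Gal(K/Q) = Z/2Z (cyclic of order 2)

x^2 - 1438 is irreducible over Q since 1438 is not a rational square. The splitting field Q(sqrt(1438)) has degree 2 over Q, and its unique nontrivial automorphism is sqrt(1438) ↦ -sqrt(1438). Hence Gal(Q(sqrt(1438))/Q) = Z/2Z.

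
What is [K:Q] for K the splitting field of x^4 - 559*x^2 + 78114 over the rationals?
[K:Q] = 4

f factors as (x^2 - 277)(x^2 - 282); the splitting field is K = Q(sqrt(277), sqrt(282)). Since 277, 282, and 78114 are all non-squares in Q, the three subfields Q(sqrt(277)), Q(sqrt(282)), Q(sqrt(78114)) are distinct degree-2 extensions, so [K:Q] = 4 (Klein four Galois group).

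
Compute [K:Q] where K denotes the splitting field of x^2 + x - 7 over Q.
[K:Q] = 2

The discriminant of x^2 + (1)*x + (-7) is b^2 - 4c = 1 - (-28) = 29. Since 29 is not a perfect square in Q, the polynomial is irreducible over Q. Its two roots generate a degree-2 extension, so [K:Q] = 2.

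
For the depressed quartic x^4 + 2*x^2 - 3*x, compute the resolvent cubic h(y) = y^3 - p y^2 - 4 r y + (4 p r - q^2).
h(y) = y^3 - 2*y^2 - 9

Identify coefficients: p = 2, q = -3, r = 0.
Plug into h(y) = y^3 - p y^2 - 4 r y + (4 p r - q^2):
  h(y) = y^3 - (2) y^2 - 4*(0) y + (4*(2)*(0) - (-3)^2)
       = y^3 + (-2) y^2 + (0) y + (-9).
Simplifying: h(y) = y^3 - 2*y^2 - 9.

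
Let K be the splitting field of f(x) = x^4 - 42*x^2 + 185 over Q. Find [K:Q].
[K:Q] = 4

f factors as (x^2 - 37)(x^2 - 5); the splitting field is K = Q(sqrt(37), sqrt(5)). Since 37, 5, and 185 are all non-squares in Q, the three subfields Q(sqrt(37)), Q(sqrt(5)), Q(sqrt(185)) are distinct degree-2 extensions, so [K:Q] = 4 (Klein four Galois group).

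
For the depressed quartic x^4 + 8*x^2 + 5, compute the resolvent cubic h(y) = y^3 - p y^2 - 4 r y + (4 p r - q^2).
h(y) = y^3 - 8*y^2 - 20*y + 160

Identify coefficients: p = 8, q = 0, r = 5.
Plug into h(y) = y^3 - p y^2 - 4 r y + (4 p r - q^2):
  h(y) = y^3 - (8) y^2 - 4*(5) y + (4*(8)*(5) - (0)^2)
       = y^3 + (-8) y^2 + (-20) y + (160).
Simplifying: h(y) = y^3 - 8*y^2 - 20*y + 160.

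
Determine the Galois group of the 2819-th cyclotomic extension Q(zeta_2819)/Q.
|Gal(Q(zeta_2819)/Q)| = phi(2819) = 2818; group ≅ (Z/2819Z)^* ≅ Z/2818Z

The n-th cyclotomic polynomial Φ_2819(x) is the minimal polynomial of zeta_2819 over Q and has degree phi(2819) = 2818. So Q(zeta_2819) is a degree-2818 Galois extension with Galois group (Z/2819Z)^*. (Z/2819Z)^* is cyclic since 2819 is an odd prime power (or 4). Hence Gal(Q(zeta_2819)/Q) ≅ Z/2818Z.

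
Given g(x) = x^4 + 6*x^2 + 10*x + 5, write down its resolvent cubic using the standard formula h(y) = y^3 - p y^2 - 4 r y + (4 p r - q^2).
h(y) = y^3 - 6*y^2 - 20*y + 20

Identify coefficients: p = 6, q = 10, r = 5.
Plug into h(y) = y^3 - p y^2 - 4 r y + (4 p r - q^2):
  h(y) = y^3 - (6) y^2 - 4*(5) y + (4*(6)*(5) - (10)^2)
       = y^3 + (-6) y^2 + (-20) y + (20).
Simplifying: h(y) = y^3 - 6*y^2 - 20*y + 20.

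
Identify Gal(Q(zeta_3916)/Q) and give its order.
|Gal(Q(zeta_3916)/Q)| = phi(3916) = 1760; group ≅ (Z/3916Z)^* ≅ Z/2Z × Z/10Z × Z/88Z

The n-th cyclotomic polynomial Φ_3916(x) is the minimal polynomial of zeta_3916 over Q and has degree phi(3916) = 1760. So Q(zeta_3916) is a degree-1760 Galois extension with Galois group (Z/3916Z)^*. By CRT, (Z/3916Z)^* ≅ (Z/4Z)^* × (Z/11Z)^* × (Z/89Z)^*. Each prime-power unit group is (Z/4Z)^* ≅ Z/2Z; (Z/11Z)^* ≅ Z/10Z; (Z/89Z)^* ≅ Z/88Z. Hence Gal(Q(zeta_3916)/Q) ≅ Z/2Z × Z/10Z × Z/88Z.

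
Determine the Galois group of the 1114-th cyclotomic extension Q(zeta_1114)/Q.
|Gal(Q(zeta_1114)/Q)| = phi(1114) = 556; group ≅ (Z/1114Z)^* ≅ Z/556Z

The n-th cyclotomic polynomial Φ_1114(x) is the minimal polynomial of zeta_1114 over Q and has degree phi(1114) = 556. So Q(zeta_1114) is a degree-556 Galois extension with Galois group (Z/1114Z)^*. By CRT, (Z/1114Z)^* ≅ (Z/2Z)^* × (Z/557Z)^*. Each prime-power unit group is (Z/2Z)^* ≅ trivial group (order 1); (Z/557Z)^* ≅ Z/556Z. Hence Gal(Q(zeta_1114)/Q) ≅ Z/556Z.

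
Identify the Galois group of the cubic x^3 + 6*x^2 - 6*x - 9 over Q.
Gal(K/Q) = S_3 (symmetric group of order 6)

Compute the discriminant of x^3 + (6)*x^2 + (-6)*x + (-9): Δ = 13581. Since Δ is not a rational square, the Galois group is not contained in A_3; it must be the full S_3 (irreducibility of the cubic rules out anything smaller).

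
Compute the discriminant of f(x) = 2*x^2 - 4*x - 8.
Δ = 80

For a quadratic a x^2 + b x + c the discriminant is Δ = b^2 - 4ac = (-4)^2 - 4*(2)*(-8) = 16 - (-64) = 80.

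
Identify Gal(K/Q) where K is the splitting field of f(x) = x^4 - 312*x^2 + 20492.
Gal(K/Q) = V_4 (Klein four-group, Z/2Z × Z/2Z)

f factors as (x^2 - 94)(x^2 - 218), so the splitting field is K = Q(sqrt(94), sqrt(218)). The elements 94, 218, 20492 are all non-squares in Q, so sqrt(94) and sqrt(218) generate independent quadratic extensions. Thus [K:Q] = 4 and Gal(K/Q) is generated by the two order-2 automorphisms sqrt(94) ↦ -sqrt(94) and sqrt(218) ↦ -sqrt(218), giving V_4.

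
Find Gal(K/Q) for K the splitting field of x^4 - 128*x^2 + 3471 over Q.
Gal(K/Q) = V_4 (Klein four-group, Z/2Z × Z/2Z)

f factors as (x^2 - 39)(x^2 - 89), so the splitting field is K = Q(sqrt(39), sqrt(89)). The elements 39, 89, 3471 are all non-squares in Q, so sqrt(39) and sqrt(89) generate independent quadratic extensions. Thus [K:Q] = 4 and Gal(K/Q) is generated by the two order-2 automorphisms sqrt(39) ↦ -sqrt(39) and sqrt(89) ↦ -sqrt(89), giving V_4.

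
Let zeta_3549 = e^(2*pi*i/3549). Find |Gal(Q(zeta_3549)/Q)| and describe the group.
|Gal(Q(zeta_3549)/Q)| = phi(3549) = 1872; group ≅ (Z/3549Z)^* ≅ Z/2Z × Z/6Z × Z/156Z

The n-th cyclotomic polynomial Φ_3549(x) is the minimal polynomial of zeta_3549 over Q and has degree phi(3549) = 1872. So Q(zeta_3549) is a degree-1872 Galois extension with Galois group (Z/3549Z)^*. By CRT, (Z/3549Z)^* ≅ (Z/3Z)^* × (Z/7Z)^* × (Z/169Z)^*. Each prime-power unit group is (Z/3Z)^* ≅ Z/2Z; (Z/7Z)^* ≅ Z/6Z; (Z/169Z)^* ≅ Z/156Z. Hence Gal(Q(zeta_3549)/Q) ≅ Z/2Z × Z/6Z × Z/156Z.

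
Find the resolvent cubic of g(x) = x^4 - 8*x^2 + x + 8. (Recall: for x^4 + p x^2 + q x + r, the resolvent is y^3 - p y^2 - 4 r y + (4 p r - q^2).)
h(y) = y^3 + 8*y^2 - 32*y - 257

Identify coefficients: p = -8, q = 1, r = 8.
Plug into h(y) = y^3 - p y^2 - 4 r y + (4 p r - q^2):
  h(y) = y^3 - (-8) y^2 - 4*(8) y + (4*(-8)*(8) - (1)^2)
       = y^3 + (8) y^2 + (-32) y + (-257).
Simplifying: h(y) = y^3 + 8*y^2 - 32*y - 257.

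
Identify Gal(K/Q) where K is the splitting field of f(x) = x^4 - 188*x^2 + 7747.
Gal(K/Q) = V_4 (Klein four-group, Z/2Z × Z/2Z)

f factors as (x^2 - 61)(x^2 - 127), so the splitting field is K = Q(sqrt(61), sqrt(127)). The elements 61, 127, 7747 are all non-squares in Q, so sqrt(61) and sqrt(127) generate independent quadratic extensions. Thus [K:Q] = 4 and Gal(K/Q) is generated by the two order-2 automorphisms sqrt(61) ↦ -sqrt(61) and sqrt(127) ↦ -sqrt(127), giving V_4.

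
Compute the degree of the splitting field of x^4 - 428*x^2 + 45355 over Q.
[K:Q] = 4

f factors as (x^2 - 235)(x^2 - 193); the splitting field is K = Q(sqrt(235), sqrt(193)). Since 235, 193, and 45355 are all non-squares in Q, the three subfields Q(sqrt(235)), Q(sqrt(193)), Q(sqrt(45355)) are distinct degree-2 extensions, so [K:Q] = 4 (Klein four Galois group).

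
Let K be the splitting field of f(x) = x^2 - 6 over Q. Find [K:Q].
[K:Q] = 2

The discriminant of x^2 + (0)*x + (-6) is b^2 - 4c = 0 - (-24) = 24. Since 24 is not a perfect square in Q, the polynomial is irreducible over Q. Its two roots generate a degree-2 extension, so [K:Q] = 2.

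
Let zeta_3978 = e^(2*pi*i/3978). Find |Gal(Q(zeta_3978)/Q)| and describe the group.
|Gal(Q(zeta_3978)/Q)| = phi(3978) = 1152; group ≅ (Z/3978Z)^* ≅ Z/6Z × Z/12Z × Z/16Z

The n-th cyclotomic polynomial Φ_3978(x) is the minimal polynomial of zeta_3978 over Q and has degree phi(3978) = 1152. So Q(zeta_3978) is a degree-1152 Galois extension with Galois group (Z/3978Z)^*. By CRT, (Z/3978Z)^* ≅ (Z/2Z)^* × (Z/9Z)^* × (Z/13Z)^* × (Z/17Z)^*. Each prime-power unit group is (Z/2Z)^* ≅ trivial group (order 1); (Z/9Z)^* ≅ Z/6Z; (Z/13Z)^* ≅ Z/12Z; (Z/17Z)^* ≅ Z/16Z. Hence Gal(Q(zeta_3978)/Q) ≅ Z/6Z × Z/12Z × Z/16Z.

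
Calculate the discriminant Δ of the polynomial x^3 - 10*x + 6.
Δ = 3028

For a depressed cubic x^3 + p x + q the discriminant is Δ = -4 p^3 - 27 q^2 = -4*(-10)^3 - 27*(6)^2 = 4000 - 972 = 3028.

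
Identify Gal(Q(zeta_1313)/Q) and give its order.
|Gal(Q(zeta_1313)/Q)| = phi(1313) = 1200; group ≅ (Z/1313Z)^* ≅ Z/12Z × Z/100Z

The n-th cyclotomic polynomial Φ_1313(x) is the minimal polynomial of zeta_1313 over Q and has degree phi(1313) = 1200. So Q(zeta_1313) is a degree-1200 Galois extension with Galois group (Z/1313Z)^*. By CRT, (Z/1313Z)^* ≅ (Z/13Z)^* × (Z/101Z)^*. Each prime-power unit group is (Z/13Z)^* ≅ Z/12Z; (Z/101Z)^* ≅ Z/100Z. Hence Gal(Q(zeta_1313)/Q) ≅ Z/12Z × Z/100Z.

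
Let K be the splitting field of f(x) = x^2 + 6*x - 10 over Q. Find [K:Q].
[K:Q] = 2

The discriminant of x^2 + (6)*x + (-10) is b^2 - 4c = 36 - (-40) = 76. Since 76 is not a perfect square in Q, the polynomial is irreducible over Q. Its two roots generate a degree-2 extension, so [K:Q] = 2.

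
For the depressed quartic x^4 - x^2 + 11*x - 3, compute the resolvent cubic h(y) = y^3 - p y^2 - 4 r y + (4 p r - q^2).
h(y) = y^3 + y^2 + 12*y - 109

Identify coefficients: p = -1, q = 11, r = -3.
Plug into h(y) = y^3 - p y^2 - 4 r y + (4 p r - q^2):
  h(y) = y^3 - (-1) y^2 - 4*(-3) y + (4*(-1)*(-3) - (11)^2)
       = y^3 + (1) y^2 + (12) y + (-109).
Simplifying: h(y) = y^3 + y^2 + 12*y - 109.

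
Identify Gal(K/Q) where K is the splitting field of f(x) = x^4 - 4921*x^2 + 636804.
Gal(K/Q) = Z/2Z (cyclic of order 2)

f factors as (x^2 - 4788)(x^2 - 133), so the splitting field is K = Q(sqrt(4788), sqrt(133)). The squarefree part of 4788 is 133 and the squarefree part of 133 is also 133, so sqrt(4788) and sqrt(133) are both rational multiples of sqrt(133). Hence Q(sqrt(4788)) = Q(sqrt(133)) = Q(sqrt(133)), and the splitting field collapses to a single degree-2 extension with Galois group Z/2Z.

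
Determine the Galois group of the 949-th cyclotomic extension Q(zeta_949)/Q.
|Gal(Q(zeta_949)/Q)| = phi(949) = 864; group ≅ (Z/949Z)^* ≅ Z/12Z × Z/72Z

The n-th cyclotomic polynomial Φ_949(x) is the minimal polynomial of zeta_949 over Q and has degree phi(949) = 864. So Q(zeta_949) is a degree-864 Galois extension with Galois group (Z/949Z)^*. By CRT, (Z/949Z)^* ≅ (Z/13Z)^* × (Z/73Z)^*. Each prime-power unit group is (Z/13Z)^* ≅ Z/12Z; (Z/73Z)^* ≅ Z/72Z. Hence Gal(Q(zeta_949)/Q) ≅ Z/12Z × Z/72Z.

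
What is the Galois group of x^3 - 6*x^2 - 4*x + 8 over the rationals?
Gal(K/Q) = S_3 (symmetric group of order 6)

Compute the discriminant of x^3 + (-6)*x^2 + (-4)*x + (8): Δ = 9472. Since Δ is not a rational square, the Galois group is not contained in A_3; it must be the full S_3 (irreducibility of the cubic rules out anything smaller).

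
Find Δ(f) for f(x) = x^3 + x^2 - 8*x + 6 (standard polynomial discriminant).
Δ = 252

For x^3 + a x^2 + b x + c the discriminant is Δ = 18 a b c - 4 a^3 c + a^2 b^2 - 4 b^3 - 27 c^2.
Plug a = 1, b = -8, c = 6:
  18*(1)*(-8)*(6) - 4*(1)^3*(6) + (1)^2*(-8)^2 - 4*(-8)^3 - 27*(6)^2
  = -864 + (-24) + 64 + (2048) + (-972)
  = 252.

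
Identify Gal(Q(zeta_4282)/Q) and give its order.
|Gal(Q(zeta_4282)/Q)| = phi(4282) = 2140; group ≅ (Z/4282Z)^* ≅ Z/2140Z

The n-th cyclotomic polynomial Φ_4282(x) is the minimal polynomial of zeta_4282 over Q and has degree phi(4282) = 2140. So Q(zeta_4282) is a degree-2140 Galois extension with Galois group (Z/4282Z)^*. By CRT, (Z/4282Z)^* ≅ (Z/2Z)^* × (Z/2141Z)^*. Each prime-power unit group is (Z/2Z)^* ≅ trivial group (order 1); (Z/2141Z)^* ≅ Z/2140Z. Hence Gal(Q(zeta_4282)/Q) ≅ Z/2140Z.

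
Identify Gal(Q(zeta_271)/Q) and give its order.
|Gal(Q(zeta_271)/Q)| = phi(271) = 270; group ≅ (Z/271Z)^* ≅ Z/270Z

The n-th cyclotomic polynomial Φ_271(x) is the minimal polynomial of zeta_271 over Q and has degree phi(271) = 270. So Q(zeta_271) is a degree-270 Galois extension with Galois group (Z/271Z)^*. (Z/271Z)^* is cyclic since 271 is an odd prime power (or 4). Hence Gal(Q(zeta_271)/Q) ≅ Z/270Z.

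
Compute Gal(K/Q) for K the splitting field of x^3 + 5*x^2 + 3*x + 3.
Gal(K/Q) = S_3 (symmetric group of order 6)

Compute the discriminant of x^3 + (5)*x^2 + (3)*x + (3): Δ = -816. Since Δ is not a rational square, the Galois group is not contained in A_3; it must be the full S_3 (irreducibility of the cubic rules out anything smaller).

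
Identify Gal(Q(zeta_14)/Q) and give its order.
|Gal(Q(zeta_14)/Q)| = phi(14) = 6; group ≅ (Z/14Z)^* ≅ Z/6Z

The n-th cyclotomic polynomial Φ_14(x) is the minimal polynomial of zeta_14 over Q and has degree phi(14) = 6. So Q(zeta_14) is a degree-6 Galois extension with Galois group (Z/14Z)^*. By CRT, (Z/14Z)^* ≅ (Z/2Z)^* × (Z/7Z)^*. Each prime-power unit group is (Z/2Z)^* ≅ trivial group (order 1); (Z/7Z)^* ≅ Z/6Z. Hence Gal(Q(zeta_14)/Q) ≅ Z/6Z.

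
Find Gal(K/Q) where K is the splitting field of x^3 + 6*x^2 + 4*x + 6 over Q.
Gal(K/Q) = S_3 (symmetric group of order 6)

Compute the discriminant of x^3 + (6)*x^2 + (4)*x + (6): Δ = -3244. Since Δ is not a rational square, the Galois group is not contained in A_3; it must be the full S_3 (irreducibility of the cubic rules out anything smaller).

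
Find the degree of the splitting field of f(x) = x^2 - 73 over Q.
[K:Q] = 2

The polynomial x^2 - 73 is irreducible over Q since 73 is not a perfect square. Its splitting field is Q(sqrt(73)), which has degree 2 over Q.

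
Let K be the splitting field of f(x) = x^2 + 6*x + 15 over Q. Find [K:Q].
[K:Q] = 2

The discriminant of x^2 + (6)*x + (15) is b^2 - 4c = 36 - (60) = -24. Since -24 is not a perfect square in Q, the polynomial is irreducible over Q. Its two roots generate a degree-2 extension, so [K:Q] = 2.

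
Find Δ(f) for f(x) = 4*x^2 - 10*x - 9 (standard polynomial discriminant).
Δ = 244

For a quadratic a x^2 + b x + c the discriminant is Δ = b^2 - 4ac = (-10)^2 - 4*(4)*(-9) = 100 - (-144) = 244.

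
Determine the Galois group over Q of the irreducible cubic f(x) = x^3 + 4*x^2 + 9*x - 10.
Gal(K/Q) = S_3 (symmetric group of order 6)

Compute the discriminant of x^3 + (4)*x^2 + (9)*x + (-10): Δ = -8240. Since Δ is not a rational square, the Galois group is not contained in A_3; it must be the full S_3 (irreducibility of the cubic rules out anything smaller).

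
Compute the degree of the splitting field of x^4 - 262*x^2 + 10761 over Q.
[K:Q] = 4

f factors as (x^2 - 211)(x^2 - 51); the splitting field is K = Q(sqrt(211), sqrt(51)). Since 211, 51, and 10761 are all non-squares in Q, the three subfields Q(sqrt(211)), Q(sqrt(51)), Q(sqrt(10761)) are distinct degree-2 extensions, so [K:Q] = 4 (Klein four Galois group).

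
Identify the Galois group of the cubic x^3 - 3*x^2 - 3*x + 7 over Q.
Gal(K/Q) = S_3 (symmetric group of order 6)

Compute the discriminant of x^3 + (-3)*x^2 + (-3)*x + (7): Δ = 756. Since Δ is not a rational square, the Galois group is not contained in A_3; it must be the full S_3 (irreducibility of the cubic rules out anything smaller).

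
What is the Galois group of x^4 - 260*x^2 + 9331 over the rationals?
Gal(K/Q) = V_4 (Klein four-group, Z/2Z × Z/2Z)

f factors as (x^2 - 217)(x^2 - 43), so the splitting field is K = Q(sqrt(217), sqrt(43)). The elements 217, 43, 9331 are all non-squares in Q, so sqrt(217) and sqrt(43) generate independent quadratic extensions. Thus [K:Q] = 4 and Gal(K/Q) is generated by the two order-2 automorphisms sqrt(217) ↦ -sqrt(217) and sqrt(43) ↦ -sqrt(43), giving V_4.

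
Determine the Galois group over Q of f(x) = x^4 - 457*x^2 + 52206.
Gal(K/Q) = V_4 (Klein four-group, Z/2Z × Z/2Z)

f factors as (x^2 - 231)(x^2 - 226), so the splitting field is K = Q(sqrt(231), sqrt(226)). The elements 231, 226, 52206 are all non-squares in Q, so sqrt(231) and sqrt(226) generate independent quadratic extensions. Thus [K:Q] = 4 and Gal(K/Q) is generated by the two order-2 automorphisms sqrt(231) ↦ -sqrt(231) and sqrt(226) ↦ -sqrt(226), giving V_4.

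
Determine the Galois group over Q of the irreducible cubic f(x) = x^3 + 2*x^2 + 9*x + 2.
Gal(K/Q) = S_3 (symmetric group of order 6)

Compute the discriminant of x^3 + (2)*x^2 + (9)*x + (2): Δ = -2116. Since Δ is not a rational square, the Galois group is not contained in A_3; it must be the full S_3 (irreducibility of the cubic rules out anything smaller).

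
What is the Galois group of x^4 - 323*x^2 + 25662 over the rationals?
Gal(K/Q) = V_4 (Klein four-group, Z/2Z × Z/2Z)

f factors as (x^2 - 141)(x^2 - 182), so the splitting field is K = Q(sqrt(141), sqrt(182)). The elements 141, 182, 25662 are all non-squares in Q, so sqrt(141) and sqrt(182) generate independent quadratic extensions. Thus [K:Q] = 4 and Gal(K/Q) is generated by the two order-2 automorphisms sqrt(141) ↦ -sqrt(141) and sqrt(182) ↦ -sqrt(182), giving V_4.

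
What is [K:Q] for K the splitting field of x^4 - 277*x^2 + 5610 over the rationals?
[K:Q] = 4

f factors as (x^2 - 22)(x^2 - 255); the splitting field is K = Q(sqrt(22), sqrt(255)). Since 22, 255, and 5610 are all non-squares in Q, the three subfields Q(sqrt(22)), Q(sqrt(255)), Q(sqrt(5610)) are distinct degree-2 extensions, so [K:Q] = 4 (Klein four Galois group).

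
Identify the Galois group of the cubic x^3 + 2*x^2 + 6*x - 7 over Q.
Gal(K/Q) = S_3 (symmetric group of order 6)

Compute the discriminant of x^3 + (2)*x^2 + (6)*x + (-7): Δ = -3331. Since Δ is not a rational square, the Galois group is not contained in A_3; it must be the full S_3 (irreducibility of the cubic rules out anything smaller).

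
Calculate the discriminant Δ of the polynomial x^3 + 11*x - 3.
Δ = -5567

For a depressed cubic x^3 + p x + q the discriminant is Δ = -4 p^3 - 27 q^2 = -4*(11)^3 - 27*(-3)^2 = -5324 - 243 = -5567.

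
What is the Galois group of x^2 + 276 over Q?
Gal(K/Q) = Z/2Z (cyclic of order 2)

x^2 + 276 is irreducible over Q since -276 is not a rational square. The splitting field Q(sqrt(-276)) has degree 2 over Q, and its unique nontrivial automorphism is sqrt(-276) ↦ -sqrt(-276). Hence Gal(Q(sqrt(-276))/Q) = Z/2Z.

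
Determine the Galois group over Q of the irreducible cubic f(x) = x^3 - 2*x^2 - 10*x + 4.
Gal(K/Q) = S_3 (symmetric group of order 6)

Compute the discriminant of x^3 + (-2)*x^2 + (-10)*x + (4): Δ = 5536. Since Δ is not a rational square, the Galois group is not contained in A_3; it must be the full S_3 (irreducibility of the cubic rules out anything smaller).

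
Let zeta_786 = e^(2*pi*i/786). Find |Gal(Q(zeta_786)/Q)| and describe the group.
|Gal(Q(zeta_786)/Q)| = phi(786) = 260; group ≅ (Z/786Z)^* ≅ Z/2Z × Z/130Z

The n-th cyclotomic polynomial Φ_786(x) is the minimal polynomial of zeta_786 over Q and has degree phi(786) = 260. So Q(zeta_786) is a degree-260 Galois extension with Galois group (Z/786Z)^*. By CRT, (Z/786Z)^* ≅ (Z/2Z)^* × (Z/3Z)^* × (Z/131Z)^*. Each prime-power unit group is (Z/2Z)^* ≅ trivial group (order 1); (Z/3Z)^* ≅ Z/2Z; (Z/131Z)^* ≅ Z/130Z. Hence Gal(Q(zeta_786)/Q) ≅ Z/2Z × Z/130Z.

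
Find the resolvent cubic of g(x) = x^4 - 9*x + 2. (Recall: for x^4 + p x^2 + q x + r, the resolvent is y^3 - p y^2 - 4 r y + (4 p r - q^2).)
h(y) = y^3 - 8*y - 81

Identify coefficients: p = 0, q = -9, r = 2.
Plug into h(y) = y^3 - p y^2 - 4 r y + (4 p r - q^2):
  h(y) = y^3 - (0) y^2 - 4*(2) y + (4*(0)*(2) - (-9)^2)
       = y^3 + (0) y^2 + (-8) y + (-81).
Simplifying: h(y) = y^3 - 8*y - 81.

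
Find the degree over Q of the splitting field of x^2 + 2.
[K:Q] = 2

The discriminant of x^2 + (0)*x + (2) is b^2 - 4c = 0 - (8) = -8. Since -8 is not a perfect square in Q, the polynomial is irreducible over Q. Its two roots generate a degree-2 extension, so [K:Q] = 2.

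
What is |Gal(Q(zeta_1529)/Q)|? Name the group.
|Gal(Q(zeta_1529)/Q)| = phi(1529) = 1380; group ≅ (Z/1529Z)^* ≅ Z/10Z × Z/138Z

The n-th cyclotomic polynomial Φ_1529(x) is the minimal polynomial of zeta_1529 over Q and has degree phi(1529) = 1380. So Q(zeta_1529) is a degree-1380 Galois extension with Galois group (Z/1529Z)^*. By CRT, (Z/1529Z)^* ≅ (Z/11Z)^* × (Z/139Z)^*. Each prime-power unit group is (Z/11Z)^* ≅ Z/10Z; (Z/139Z)^* ≅ Z/138Z. Hence Gal(Q(zeta_1529)/Q) ≅ Z/10Z × Z/138Z.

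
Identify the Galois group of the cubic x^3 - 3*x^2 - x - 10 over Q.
Gal(K/Q) = S_3 (symmetric group of order 6)

Compute the discriminant of x^3 + (-3)*x^2 + (-1)*x + (-10): Δ = -4307. Since Δ is not a rational square, the Galois group is not contained in A_3; it must be the full S_3 (irreducibility of the cubic rules out anything smaller).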